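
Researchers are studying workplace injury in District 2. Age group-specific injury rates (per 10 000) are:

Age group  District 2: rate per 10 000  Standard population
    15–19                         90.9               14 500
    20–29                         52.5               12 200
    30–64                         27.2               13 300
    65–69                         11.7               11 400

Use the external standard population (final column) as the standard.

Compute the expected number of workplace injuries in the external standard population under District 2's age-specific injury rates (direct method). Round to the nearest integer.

Expected workplace injuries = Σ (standard pop × age-specific rate ÷ 10 000)
= 14 500×90.9/10 000 + 12 200×52.5/10 000 + 13 300×27.2/10 000 + 11 400×11.7/10 000
= 131.81 + 64.05 + 36.18 + 13.34 = 245.37.

245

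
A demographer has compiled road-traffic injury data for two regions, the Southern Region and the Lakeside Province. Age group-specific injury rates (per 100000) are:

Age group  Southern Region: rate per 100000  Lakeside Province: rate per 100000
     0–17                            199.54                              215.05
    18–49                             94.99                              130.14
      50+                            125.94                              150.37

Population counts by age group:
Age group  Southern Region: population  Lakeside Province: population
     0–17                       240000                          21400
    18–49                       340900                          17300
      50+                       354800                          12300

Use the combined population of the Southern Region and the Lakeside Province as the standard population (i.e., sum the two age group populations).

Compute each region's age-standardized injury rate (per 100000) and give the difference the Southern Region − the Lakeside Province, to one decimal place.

-26.0

Combined standard total = 986700; weights = 0.2649, 0.3630, 0.3720.
The Southern Region: 0.2649×199.54 + 0.3630×94.99 + 0.3720×125.94 = 134.2026 per 100000.
The Lakeside Province: 0.2649×215.05 + 0.3630×130.14 + 0.3720×150.37 = 160.1612 per 100000.
Difference = 134.2026 − 160.1612 = -25.9585.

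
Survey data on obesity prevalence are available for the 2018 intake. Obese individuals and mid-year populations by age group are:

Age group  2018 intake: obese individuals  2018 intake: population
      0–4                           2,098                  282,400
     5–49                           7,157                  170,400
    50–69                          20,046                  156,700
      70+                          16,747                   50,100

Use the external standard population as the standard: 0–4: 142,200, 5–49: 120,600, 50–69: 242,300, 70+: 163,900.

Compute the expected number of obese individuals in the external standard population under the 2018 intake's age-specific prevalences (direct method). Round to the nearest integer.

Age-specific rates per 1,000 for the 2018 intake: 7.429, 42.001, 127.926, 334.271.
Expected obese individuals = Σ (standard pop × age-specific rate ÷ 1,000)
= 142,200×7.429/1,000 + 120,600×42.001/1,000 + 242,300×127.926/1,000 + 163,900×334.271/1,000
= 1056.43 + 5065.34 + 30996.46 + 54787.09 = 91905.33.

91905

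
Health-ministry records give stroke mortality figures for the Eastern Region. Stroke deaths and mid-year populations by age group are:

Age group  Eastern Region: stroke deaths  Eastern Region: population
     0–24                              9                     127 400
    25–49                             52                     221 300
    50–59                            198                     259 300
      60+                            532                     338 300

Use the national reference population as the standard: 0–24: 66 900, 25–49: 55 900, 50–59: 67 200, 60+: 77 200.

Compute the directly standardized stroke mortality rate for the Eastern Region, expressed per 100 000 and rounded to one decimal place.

71.3

Age-specific rates per 100 000 for the Eastern Region: 7.06, 23.50, 76.36, 157.26.
Standard total = 267 200; weights = 0.2504, 0.2092, 0.2515, 0.2889.
Standardized rate: 0.2504×7.06 + 0.2092×23.50 + 0.2515×76.36 + 0.2889×157.26 = 71.3237 per 100 000.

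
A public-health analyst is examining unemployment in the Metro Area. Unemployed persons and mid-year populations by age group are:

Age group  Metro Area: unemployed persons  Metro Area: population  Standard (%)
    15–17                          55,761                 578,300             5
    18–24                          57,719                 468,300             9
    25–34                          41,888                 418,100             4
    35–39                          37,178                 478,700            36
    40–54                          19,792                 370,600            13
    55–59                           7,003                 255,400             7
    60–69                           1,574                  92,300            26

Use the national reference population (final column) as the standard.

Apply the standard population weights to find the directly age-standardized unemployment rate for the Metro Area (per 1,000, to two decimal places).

61.18

Age-specific rates per 1,000 for the Metro Area: 96.422, 123.252, 100.187, 77.665, 53.405, 27.420, 17.053.
Standard weights: 0.05, 0.09, 0.04, 0.36, 0.13, 0.07, 0.26.
Standardized rate: 0.0500×96.422 + 0.0900×123.252 + 0.0400×100.187 + 0.3600×77.665 + 0.1300×53.405 + 0.0700×27.420 + 0.2600×17.053 = 61.1764 per 1,000.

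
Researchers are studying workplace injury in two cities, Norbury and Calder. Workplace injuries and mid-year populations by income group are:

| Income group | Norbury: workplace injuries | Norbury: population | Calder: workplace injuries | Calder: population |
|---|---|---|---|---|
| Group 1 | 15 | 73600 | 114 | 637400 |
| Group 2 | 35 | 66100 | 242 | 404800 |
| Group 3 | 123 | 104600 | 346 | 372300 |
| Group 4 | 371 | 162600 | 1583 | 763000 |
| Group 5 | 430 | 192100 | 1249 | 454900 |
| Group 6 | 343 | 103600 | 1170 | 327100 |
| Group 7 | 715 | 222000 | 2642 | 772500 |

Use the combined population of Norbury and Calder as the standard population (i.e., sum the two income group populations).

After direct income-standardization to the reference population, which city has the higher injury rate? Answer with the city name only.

Calder

Income-specific rates per 10000 for Norbury: 2.04, 5.30, 11.76, 22.82, 22.38, 33.11, 32.21.
For Calder: 1.79, 5.98, 9.29, 20.75, 27.46, 35.77, 34.20.
Combined standard total = 4656600; weights = 0.1527, 0.1011, 0.1024, 0.1988, 0.1389, 0.0925, 0.2136.
Norbury: 0.1527×2.04 + 0.1011×5.30 + 0.1024×11.76 + 0.1988×22.82 + 0.1389×22.38 + 0.0925×33.11 + 0.2136×32.21 = 19.6370 per 10000.
Calder: 0.1527×1.79 + 0.1011×5.98 + 0.1024×9.29 + 0.1988×20.75 + 0.1389×27.46 + 0.0925×35.77 + 0.2136×34.20 = 20.3807 per 10000.
The crude rates (21.98 vs 19.68) would put Norbury higher, but that reflects its income composition; once standardized to a common income structure, Calder has the higher underlying rate.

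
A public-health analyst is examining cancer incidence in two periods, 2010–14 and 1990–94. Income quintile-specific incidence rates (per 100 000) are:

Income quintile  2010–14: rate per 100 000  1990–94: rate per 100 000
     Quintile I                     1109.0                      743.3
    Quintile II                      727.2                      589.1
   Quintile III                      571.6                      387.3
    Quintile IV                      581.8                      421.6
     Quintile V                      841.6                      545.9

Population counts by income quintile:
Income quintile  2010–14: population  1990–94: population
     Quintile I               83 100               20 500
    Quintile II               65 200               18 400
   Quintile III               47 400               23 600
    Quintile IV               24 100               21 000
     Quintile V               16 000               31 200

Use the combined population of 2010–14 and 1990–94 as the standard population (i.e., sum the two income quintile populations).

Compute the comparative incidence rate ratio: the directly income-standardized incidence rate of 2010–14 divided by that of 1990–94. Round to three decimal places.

1.422

Combined standard total = 350 500; weights = 0.2956, 0.2385, 0.2026, 0.1287, 0.1347.
2010–14: 0.2956×1109.0 + 0.2385×727.2 + 0.2026×571.6 + 0.1287×581.8 + 0.1347×841.6 = 805.2286 per 100 000.
1990–94: 0.2956×743.3 + 0.2385×589.1 + 0.2026×387.3 + 0.1287×421.6 + 0.1347×545.9 = 566.4296 per 100 000.
Ratio = 805.2286 ÷ 566.4296 = 1.42159.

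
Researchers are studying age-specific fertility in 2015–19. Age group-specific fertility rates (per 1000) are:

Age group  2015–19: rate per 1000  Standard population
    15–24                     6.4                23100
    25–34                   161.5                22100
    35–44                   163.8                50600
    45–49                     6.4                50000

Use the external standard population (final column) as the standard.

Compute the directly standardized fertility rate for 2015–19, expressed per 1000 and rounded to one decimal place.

Standard total = 145800; weights = 0.1584, 0.1516, 0.3471, 0.3429.
Standardized rate: 0.1584×6.4 + 0.1516×161.5 + 0.3471×163.8 + 0.3429×6.4 = 84.5355 per 1000.

84.5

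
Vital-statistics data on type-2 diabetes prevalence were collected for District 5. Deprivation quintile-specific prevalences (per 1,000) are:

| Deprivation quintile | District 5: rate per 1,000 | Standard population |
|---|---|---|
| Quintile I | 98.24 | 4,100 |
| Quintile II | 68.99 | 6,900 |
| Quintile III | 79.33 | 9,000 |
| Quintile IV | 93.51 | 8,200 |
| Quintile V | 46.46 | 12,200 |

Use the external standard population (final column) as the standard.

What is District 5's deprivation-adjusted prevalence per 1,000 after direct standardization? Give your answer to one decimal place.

72.4

Standard total = 40,400; weights = 0.1015, 0.1708, 0.2228, 0.2030, 0.3020.
Standardized rate: 0.1015×98.24 + 0.1708×68.99 + 0.2228×79.33 + 0.2030×93.51 + 0.3020×46.46 = 72.4351 per 1,000.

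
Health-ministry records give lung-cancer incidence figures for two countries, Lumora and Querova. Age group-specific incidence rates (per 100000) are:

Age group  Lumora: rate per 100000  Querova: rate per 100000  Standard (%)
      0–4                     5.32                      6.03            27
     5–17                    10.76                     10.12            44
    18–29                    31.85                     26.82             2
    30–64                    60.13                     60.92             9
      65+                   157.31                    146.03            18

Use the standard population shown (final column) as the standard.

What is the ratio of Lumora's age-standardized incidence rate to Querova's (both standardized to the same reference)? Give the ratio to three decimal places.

Standard weights: 0.27, 0.44, 0.02, 0.09, 0.18.
Lumora: 0.2700×5.32 + 0.4400×10.76 + 0.0200×31.85 + 0.0900×60.13 + 0.1800×157.31 = 40.5353 per 100000.
Querova: 0.2700×6.03 + 0.4400×10.12 + 0.0200×26.82 + 0.0900×60.92 + 0.1800×146.03 = 38.3855 per 100000.
Ratio = 40.5353 ÷ 38.3855 = 1.05601.

1.056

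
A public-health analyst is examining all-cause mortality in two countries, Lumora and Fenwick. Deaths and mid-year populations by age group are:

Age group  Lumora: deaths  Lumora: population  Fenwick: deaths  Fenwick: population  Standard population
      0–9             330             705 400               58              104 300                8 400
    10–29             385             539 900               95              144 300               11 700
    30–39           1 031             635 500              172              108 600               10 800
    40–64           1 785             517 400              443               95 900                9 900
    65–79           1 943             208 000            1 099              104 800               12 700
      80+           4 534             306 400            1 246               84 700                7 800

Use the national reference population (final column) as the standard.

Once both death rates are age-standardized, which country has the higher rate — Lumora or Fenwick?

Fenwick

Age-specific rates per 1 000 for Lumora: 0.468, 0.713, 1.622, 3.450, 9.341, 14.798.
For Fenwick: 0.556, 0.658, 1.584, 4.619, 10.487, 14.711.
Standard total = 61 300; weights = 0.1370, 0.1909, 0.1762, 0.1615, 0.2072, 0.1272.
Lumora: 0.1370×0.468 + 0.1909×0.713 + 0.1762×1.622 + 0.1615×3.450 + 0.2072×9.341 + 0.1272×14.798 = 4.8614 per 1 000.
Fenwick: 0.1370×0.556 + 0.1909×0.658 + 0.1762×1.584 + 0.1615×4.619 + 0.2072×10.487 + 0.1272×14.711 = 5.2714 per 1 000.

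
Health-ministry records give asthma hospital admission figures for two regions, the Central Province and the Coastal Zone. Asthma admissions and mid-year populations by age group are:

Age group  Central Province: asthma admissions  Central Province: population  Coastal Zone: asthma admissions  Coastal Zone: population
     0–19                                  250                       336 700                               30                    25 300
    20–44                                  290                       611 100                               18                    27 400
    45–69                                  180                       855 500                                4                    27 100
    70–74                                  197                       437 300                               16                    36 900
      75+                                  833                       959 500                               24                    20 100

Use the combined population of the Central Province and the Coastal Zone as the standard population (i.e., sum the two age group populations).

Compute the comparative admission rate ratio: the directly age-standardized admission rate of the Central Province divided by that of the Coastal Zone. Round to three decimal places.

0.774

Age-specific rates per 10 000 for the Central Province: 7.43, 4.75, 2.10, 4.50, 8.68.
For the Coastal Zone: 11.86, 6.57, 1.48, 4.34, 11.94.
Combined standard total = 3 336 900; weights = 0.1085, 0.1913, 0.2645, 0.1421, 0.2936.
The Central Province: 0.1085×7.43 + 0.1913×4.75 + 0.2645×2.10 + 0.1421×4.50 + 0.2936×8.68 = 5.4588 per 10 000.
The Coastal Zone: 0.1085×11.86 + 0.1913×6.57 + 0.2645×1.48 + 0.1421×4.34 + 0.2936×11.94 = 7.0552 per 10 000.
Ratio = 5.4588 ÷ 7.0552 = 0.77373.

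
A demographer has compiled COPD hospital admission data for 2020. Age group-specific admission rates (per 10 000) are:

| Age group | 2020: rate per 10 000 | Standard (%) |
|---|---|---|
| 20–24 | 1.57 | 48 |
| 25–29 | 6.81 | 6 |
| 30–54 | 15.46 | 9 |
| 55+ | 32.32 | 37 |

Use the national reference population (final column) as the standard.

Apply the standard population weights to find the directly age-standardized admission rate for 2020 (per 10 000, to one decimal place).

14.5

Standard weights: 0.48, 0.06, 0.09, 0.37.
Standardized rate: 0.4800×1.57 + 0.0600×6.81 + 0.0900×15.46 + 0.3700×32.32 = 14.5120 per 10 000.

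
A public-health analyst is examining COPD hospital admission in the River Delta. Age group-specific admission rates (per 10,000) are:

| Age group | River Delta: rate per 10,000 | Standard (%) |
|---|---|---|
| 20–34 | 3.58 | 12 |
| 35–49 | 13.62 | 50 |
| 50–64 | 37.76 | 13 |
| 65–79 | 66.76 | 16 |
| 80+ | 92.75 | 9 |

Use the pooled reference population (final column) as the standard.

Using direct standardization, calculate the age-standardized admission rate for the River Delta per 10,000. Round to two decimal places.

Standard weights: 0.12, 0.50, 0.13, 0.16, 0.09.
Standardized rate: 0.1200×3.58 + 0.5000×13.62 + 0.1300×37.76 + 0.1600×66.76 + 0.0900×92.75 = 31.1775 per 10,000.

31.18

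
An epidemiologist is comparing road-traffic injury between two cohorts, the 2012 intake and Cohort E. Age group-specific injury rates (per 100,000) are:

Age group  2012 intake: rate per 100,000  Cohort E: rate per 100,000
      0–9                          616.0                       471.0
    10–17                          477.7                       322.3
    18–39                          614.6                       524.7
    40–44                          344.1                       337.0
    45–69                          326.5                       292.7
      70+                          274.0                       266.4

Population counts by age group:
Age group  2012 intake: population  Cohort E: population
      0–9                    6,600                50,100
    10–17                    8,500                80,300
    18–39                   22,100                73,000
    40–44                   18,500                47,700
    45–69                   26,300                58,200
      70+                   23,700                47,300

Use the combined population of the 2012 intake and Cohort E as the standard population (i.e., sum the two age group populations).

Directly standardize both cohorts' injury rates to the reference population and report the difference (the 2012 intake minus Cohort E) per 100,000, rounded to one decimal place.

Combined standard total = 462,300; weights = 0.1226, 0.1921, 0.2057, 0.1432, 0.1828, 0.1536.
The 2012 intake: 0.1226×616.0 + 0.1921×477.7 + 0.2057×614.6 + 0.1432×344.1 + 0.1828×326.5 + 0.1536×274.0 = 444.7720 per 100,000.
Cohort E: 0.1226×471.0 + 0.1921×322.3 + 0.2057×524.7 + 0.1432×337.0 + 0.1828×292.7 + 0.1536×266.4 = 370.2831 per 100,000.
Difference = 444.7720 − 370.2831 = 74.4889.

74.5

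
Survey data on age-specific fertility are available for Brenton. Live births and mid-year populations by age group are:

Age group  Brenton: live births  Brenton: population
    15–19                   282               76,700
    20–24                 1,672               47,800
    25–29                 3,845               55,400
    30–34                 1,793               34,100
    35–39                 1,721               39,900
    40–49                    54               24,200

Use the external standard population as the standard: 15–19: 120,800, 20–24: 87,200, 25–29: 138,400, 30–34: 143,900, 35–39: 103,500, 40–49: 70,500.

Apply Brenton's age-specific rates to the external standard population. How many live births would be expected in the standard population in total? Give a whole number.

Age-specific rates per 1,000 for Brenton: 3.677, 34.979, 69.404, 52.581, 43.133, 2.231.
Expected live births = Σ (standard pop × age-specific rate ÷ 1,000)
= 120,800×3.677/1,000 + 87,200×34.979/1,000 + 138,400×69.404/1,000 + 143,900×52.581/1,000 + 103,500×43.133/1,000 + 70,500×2.231/1,000
= 444.14 + 3050.18 + 9605.56 + 7566.35 + 4464.25 + 157.31 = 25287.79.

25288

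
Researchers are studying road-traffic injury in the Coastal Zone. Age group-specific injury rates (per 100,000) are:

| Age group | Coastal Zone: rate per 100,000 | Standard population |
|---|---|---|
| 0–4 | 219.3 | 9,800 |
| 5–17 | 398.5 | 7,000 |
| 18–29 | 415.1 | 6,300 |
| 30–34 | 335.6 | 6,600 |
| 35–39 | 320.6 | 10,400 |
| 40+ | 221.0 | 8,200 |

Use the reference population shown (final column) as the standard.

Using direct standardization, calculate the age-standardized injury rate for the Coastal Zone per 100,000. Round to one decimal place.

Standard total = 48,300; weights = 0.2029, 0.1449, 0.1304, 0.1366, 0.2153, 0.1698.
Standardized rate: 0.2029×219.3 + 0.1449×398.5 + 0.1304×415.1 + 0.1366×335.6 + 0.2153×320.6 + 0.1698×221.0 = 308.8027 per 100,000.

308.8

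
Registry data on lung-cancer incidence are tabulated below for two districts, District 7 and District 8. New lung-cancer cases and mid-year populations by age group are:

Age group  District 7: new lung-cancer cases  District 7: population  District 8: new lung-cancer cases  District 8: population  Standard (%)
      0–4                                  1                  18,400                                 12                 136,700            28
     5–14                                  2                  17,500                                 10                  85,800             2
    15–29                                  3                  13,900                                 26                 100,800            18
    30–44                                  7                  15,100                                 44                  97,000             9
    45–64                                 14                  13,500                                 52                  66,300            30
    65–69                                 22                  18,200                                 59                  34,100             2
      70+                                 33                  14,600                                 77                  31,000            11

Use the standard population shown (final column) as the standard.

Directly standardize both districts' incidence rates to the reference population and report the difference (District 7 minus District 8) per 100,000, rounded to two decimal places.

Age-specific rates per 100,000 for District 7: 5.43, 11.43, 21.58, 46.36, 103.70, 120.88, 226.03.
For District 8: 8.78, 11.66, 25.79, 45.36, 78.43, 173.02, 248.39.
Standard weights: 0.28, 0.02, 0.18, 0.09, 0.30, 0.02, 0.11.
District 7: 0.2800×5.43 + 0.0200×11.43 + 0.1800×21.58 + 0.0900×46.36 + 0.3000×103.70 + 0.0200×120.88 + 0.1100×226.03 = 68.1991 per 100,000.
District 8: 0.2800×8.78 + 0.0200×11.66 + 0.1800×25.79 + 0.0900×45.36 + 0.3000×78.43 + 0.0200×173.02 + 0.1100×248.39 = 65.7288 per 100,000.
Difference = 68.1991 − 65.7288 = 2.4703.

2.47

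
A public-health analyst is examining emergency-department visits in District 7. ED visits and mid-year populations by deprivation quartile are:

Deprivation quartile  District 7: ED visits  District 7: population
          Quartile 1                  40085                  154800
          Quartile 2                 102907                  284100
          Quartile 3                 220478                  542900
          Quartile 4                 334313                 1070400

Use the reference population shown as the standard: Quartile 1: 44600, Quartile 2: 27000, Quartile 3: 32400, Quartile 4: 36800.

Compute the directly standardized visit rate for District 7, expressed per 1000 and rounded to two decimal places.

Deprivation-specific rates per 1000 for District 7: 258.947, 362.221, 406.112, 312.325.
Standard total = 140800; weights = 0.3168, 0.1918, 0.2301, 0.2614.
Standardized rate: 0.3168×258.947 + 0.1918×362.221 + 0.2301×406.112 + 0.2614×312.325 = 326.5667 per 1000.

326.57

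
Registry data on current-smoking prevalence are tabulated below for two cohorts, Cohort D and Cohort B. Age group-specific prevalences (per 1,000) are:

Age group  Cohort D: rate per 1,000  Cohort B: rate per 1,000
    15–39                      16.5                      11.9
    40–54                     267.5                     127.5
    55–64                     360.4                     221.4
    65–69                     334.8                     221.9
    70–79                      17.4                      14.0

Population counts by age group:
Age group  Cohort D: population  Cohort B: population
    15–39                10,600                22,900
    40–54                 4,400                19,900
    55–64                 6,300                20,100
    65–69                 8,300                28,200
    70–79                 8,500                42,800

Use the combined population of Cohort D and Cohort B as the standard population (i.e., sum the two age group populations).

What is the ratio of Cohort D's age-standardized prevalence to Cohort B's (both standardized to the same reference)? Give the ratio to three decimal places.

Combined standard total = 172,000; weights = 0.1948, 0.1413, 0.1535, 0.2122, 0.2983.
Cohort D: 0.1948×16.5 + 0.1413×267.5 + 0.1535×360.4 + 0.2122×334.8 + 0.2983×17.4 = 172.5603 per 1,000.
Cohort B: 0.1948×11.9 + 0.1413×127.5 + 0.1535×221.4 + 0.2122×221.9 + 0.2983×14.0 = 105.5780 per 1,000.
Ratio = 172.5603 ÷ 105.5780 = 1.63444.

1.634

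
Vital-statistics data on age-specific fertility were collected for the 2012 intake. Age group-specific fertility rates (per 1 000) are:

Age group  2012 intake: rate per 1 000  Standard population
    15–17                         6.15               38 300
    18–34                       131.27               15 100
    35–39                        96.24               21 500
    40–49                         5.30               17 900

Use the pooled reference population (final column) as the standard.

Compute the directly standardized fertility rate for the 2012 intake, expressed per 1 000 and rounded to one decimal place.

47.2

Standard total = 92 800; weights = 0.4127, 0.1627, 0.2317, 0.1929.
Standardized rate: 0.4127×6.15 + 0.1627×131.27 + 0.2317×96.24 + 0.1929×5.30 = 47.2172 per 1 000.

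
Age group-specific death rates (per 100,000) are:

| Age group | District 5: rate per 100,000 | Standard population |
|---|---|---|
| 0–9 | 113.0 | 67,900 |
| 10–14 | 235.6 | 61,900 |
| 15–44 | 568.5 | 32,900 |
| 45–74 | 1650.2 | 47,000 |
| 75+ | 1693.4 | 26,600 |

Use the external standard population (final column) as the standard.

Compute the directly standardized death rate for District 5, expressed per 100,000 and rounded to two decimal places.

692.19

Standard total = 236,300; weights = 0.2873, 0.2620, 0.1392, 0.1989, 0.1126.
Standardized rate: 0.2873×113.0 + 0.2620×235.6 + 0.1392×568.5 + 0.1989×1650.2 + 0.1126×1693.4 = 692.1872 per 100,000.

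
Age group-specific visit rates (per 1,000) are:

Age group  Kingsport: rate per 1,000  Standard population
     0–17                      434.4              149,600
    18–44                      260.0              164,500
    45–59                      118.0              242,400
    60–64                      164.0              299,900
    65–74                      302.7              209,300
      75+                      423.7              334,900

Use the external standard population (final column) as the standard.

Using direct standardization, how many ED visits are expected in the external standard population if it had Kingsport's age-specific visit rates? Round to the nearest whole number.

390795

Expected ED visits = Σ (standard pop × age-specific rate ÷ 1,000)
= 149,600×434.4/1,000 + 164,500×260.0/1,000 + 242,400×118.0/1,000 + 299,900×164.0/1,000 + 209,300×302.7/1,000 + 334,900×423.7/1,000
= 64986.24 + 42770.00 + 28603.20 + 49183.60 + 63355.11 + 141897.13 = 390795.28.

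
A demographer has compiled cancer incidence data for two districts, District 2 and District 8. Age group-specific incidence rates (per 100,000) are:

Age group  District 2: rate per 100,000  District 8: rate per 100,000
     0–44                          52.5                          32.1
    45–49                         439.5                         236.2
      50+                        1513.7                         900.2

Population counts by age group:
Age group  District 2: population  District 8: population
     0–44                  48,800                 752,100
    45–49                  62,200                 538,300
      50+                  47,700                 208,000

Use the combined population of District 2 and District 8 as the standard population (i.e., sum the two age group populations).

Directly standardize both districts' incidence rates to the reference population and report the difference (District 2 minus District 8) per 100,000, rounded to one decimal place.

Combined standard total = 1,657,100; weights = 0.4833, 0.3624, 0.1543.
District 2: 0.4833×52.5 + 0.3624×439.5 + 0.1543×1513.7 = 418.2126 per 100,000.
District 8: 0.4833×32.1 + 0.3624×236.2 + 0.1543×900.2 = 240.0146 per 100,000.
Difference = 418.2126 − 240.0146 = 178.1980.

178.2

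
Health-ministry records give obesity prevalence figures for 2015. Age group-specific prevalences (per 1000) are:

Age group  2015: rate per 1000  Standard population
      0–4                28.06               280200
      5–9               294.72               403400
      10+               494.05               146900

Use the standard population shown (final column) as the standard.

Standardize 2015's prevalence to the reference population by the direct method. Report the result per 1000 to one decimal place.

Standard total = 830500; weights = 0.3374, 0.4857, 0.1769.
Standardized rate: 0.3374×28.06 + 0.4857×294.72 + 0.1769×494.05 = 240.0101 per 1000.

240.0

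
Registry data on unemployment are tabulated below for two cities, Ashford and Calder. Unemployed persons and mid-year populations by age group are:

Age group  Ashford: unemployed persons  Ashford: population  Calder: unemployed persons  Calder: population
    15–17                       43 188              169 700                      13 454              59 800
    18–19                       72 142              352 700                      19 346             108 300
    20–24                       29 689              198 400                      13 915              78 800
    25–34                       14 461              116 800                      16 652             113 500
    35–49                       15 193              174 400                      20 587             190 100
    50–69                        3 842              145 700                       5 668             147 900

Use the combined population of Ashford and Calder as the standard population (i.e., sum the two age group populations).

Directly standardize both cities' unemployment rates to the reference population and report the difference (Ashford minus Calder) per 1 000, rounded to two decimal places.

-2.83

Age-specific rates per 1 000 for Ashford: 254.496, 204.542, 149.642, 123.810, 87.116, 26.369.
For Calder: 224.983, 178.633, 176.586, 146.714, 108.296, 38.323.
Combined standard total = 1 856 100; weights = 0.1236, 0.2484, 0.1493, 0.1241, 0.1964, 0.1582.
Ashford: 0.1236×254.496 + 0.2484×204.542 + 0.1493×149.642 + 0.1241×123.810 + 0.1964×87.116 + 0.1582×26.369 = 141.2590 per 1 000.
Calder: 0.1236×224.983 + 0.2484×178.633 + 0.1493×176.586 + 0.1241×146.714 + 0.1964×108.296 + 0.1582×38.323 = 144.0908 per 1 000.
Difference = 141.2590 − 144.0908 = -2.8319.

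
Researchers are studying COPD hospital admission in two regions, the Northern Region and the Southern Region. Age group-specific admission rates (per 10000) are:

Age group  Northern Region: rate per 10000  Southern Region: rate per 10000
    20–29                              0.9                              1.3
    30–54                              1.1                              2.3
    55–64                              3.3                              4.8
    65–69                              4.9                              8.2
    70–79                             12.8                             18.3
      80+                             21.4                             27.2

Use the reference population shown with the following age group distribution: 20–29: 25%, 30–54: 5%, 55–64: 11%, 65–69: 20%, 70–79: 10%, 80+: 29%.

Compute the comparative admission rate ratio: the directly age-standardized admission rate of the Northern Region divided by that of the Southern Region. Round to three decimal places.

0.739

Standard weights: 0.25, 0.05, 0.11, 0.20, 0.10, 0.29.
The Northern Region: 0.2500×0.9 + 0.0500×1.1 + 0.1100×3.3 + 0.2000×4.9 + 0.1000×12.8 + 0.2900×21.4 = 9.1090 per 10000.
The Southern Region: 0.2500×1.3 + 0.0500×2.3 + 0.1100×4.8 + 0.2000×8.2 + 0.1000×18.3 + 0.2900×27.2 = 12.3260 per 10000.
Ratio = 9.1090 ÷ 12.3260 = 0.73901.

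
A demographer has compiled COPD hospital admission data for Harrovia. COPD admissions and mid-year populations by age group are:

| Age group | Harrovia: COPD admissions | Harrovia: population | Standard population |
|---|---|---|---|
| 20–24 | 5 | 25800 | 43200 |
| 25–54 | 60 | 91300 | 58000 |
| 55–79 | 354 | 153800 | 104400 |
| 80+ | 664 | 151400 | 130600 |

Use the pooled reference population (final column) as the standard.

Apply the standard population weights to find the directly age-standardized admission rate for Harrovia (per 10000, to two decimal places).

Age-specific rates per 10000 for Harrovia: 1.94, 6.57, 23.02, 43.86.
Standard total = 336200; weights = 0.1285, 0.1725, 0.3105, 0.3885.
Standardized rate: 0.1285×1.94 + 0.1725×6.57 + 0.3105×23.02 + 0.3885×43.86 = 25.5670 per 10000.

25.57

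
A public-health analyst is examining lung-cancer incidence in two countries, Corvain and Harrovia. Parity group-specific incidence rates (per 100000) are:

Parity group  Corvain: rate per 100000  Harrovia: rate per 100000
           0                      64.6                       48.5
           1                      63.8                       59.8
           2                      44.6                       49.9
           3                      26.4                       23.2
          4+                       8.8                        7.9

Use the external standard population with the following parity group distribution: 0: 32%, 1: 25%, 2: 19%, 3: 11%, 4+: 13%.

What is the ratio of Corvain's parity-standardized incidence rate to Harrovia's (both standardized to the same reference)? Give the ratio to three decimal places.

1.129

Standard weights: 0.32, 0.25, 0.19, 0.11, 0.13.
Corvain: 0.3200×64.6 + 0.2500×63.8 + 0.1900×44.6 + 0.1100×26.4 + 0.1300×8.8 = 49.1440 per 100000.
Harrovia: 0.3200×48.5 + 0.2500×59.8 + 0.1900×49.9 + 0.1100×23.2 + 0.1300×7.9 = 43.5300 per 100000.
Ratio = 49.1440 ÷ 43.5300 = 1.12897.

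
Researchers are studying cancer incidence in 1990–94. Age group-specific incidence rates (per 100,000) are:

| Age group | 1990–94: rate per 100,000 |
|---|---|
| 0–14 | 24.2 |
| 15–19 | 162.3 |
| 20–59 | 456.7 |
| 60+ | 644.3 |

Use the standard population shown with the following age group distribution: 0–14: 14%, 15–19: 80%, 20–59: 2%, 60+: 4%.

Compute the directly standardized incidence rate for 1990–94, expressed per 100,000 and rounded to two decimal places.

Standard weights: 0.14, 0.80, 0.02, 0.04.
Standardized rate: 0.1400×24.2 + 0.8000×162.3 + 0.0200×456.7 + 0.0400×644.3 = 168.1340 per 100,000.

168.13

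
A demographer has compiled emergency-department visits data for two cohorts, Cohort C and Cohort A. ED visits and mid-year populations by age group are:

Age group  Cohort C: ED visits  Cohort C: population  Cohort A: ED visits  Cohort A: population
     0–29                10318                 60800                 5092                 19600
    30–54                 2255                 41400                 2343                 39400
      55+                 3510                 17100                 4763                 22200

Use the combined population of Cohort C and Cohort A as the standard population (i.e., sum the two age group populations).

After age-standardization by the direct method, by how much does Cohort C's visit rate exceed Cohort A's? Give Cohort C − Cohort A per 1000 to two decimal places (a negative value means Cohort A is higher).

-39.96

Age-specific rates per 1000 for Cohort C: 169.704, 54.469, 205.263.
For Cohort A: 259.796, 59.467, 214.550.
Combined standard total = 200500; weights = 0.4010, 0.4030, 0.1960.
Cohort C: 0.4010×169.704 + 0.4030×54.469 + 0.1960×205.263 = 130.2349 per 1000.
Cohort A: 0.4010×259.796 + 0.4030×59.467 + 0.1960×214.550 = 170.1961 per 1000.
Difference = 130.2349 − 170.1961 = -39.9612.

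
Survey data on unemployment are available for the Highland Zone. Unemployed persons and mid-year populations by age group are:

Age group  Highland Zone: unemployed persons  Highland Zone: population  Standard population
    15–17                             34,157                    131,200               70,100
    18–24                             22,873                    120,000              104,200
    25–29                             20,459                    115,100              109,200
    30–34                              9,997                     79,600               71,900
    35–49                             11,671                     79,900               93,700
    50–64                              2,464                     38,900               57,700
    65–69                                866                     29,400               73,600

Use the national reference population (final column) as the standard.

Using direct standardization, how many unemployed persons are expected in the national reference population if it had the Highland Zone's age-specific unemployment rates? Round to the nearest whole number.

86061

Age-specific rates per 1,000 for the Highland Zone: 260.343, 190.608, 177.750, 125.590, 146.070, 63.342, 29.456.
Expected unemployed persons = Σ (standard pop × age-specific rate ÷ 1,000)
= 70,100×260.343/1,000 + 104,200×190.608/1,000 + 109,200×177.750/1,000 + 71,900×125.590/1,000 + 93,700×146.070/1,000 + 57,700×63.342/1,000 + 73,600×29.456/1,000
= 18250.04 + 19861.39 + 19410.28 + 9029.95 + 13686.77 + 3654.83 + 2167.95 = 86061.20.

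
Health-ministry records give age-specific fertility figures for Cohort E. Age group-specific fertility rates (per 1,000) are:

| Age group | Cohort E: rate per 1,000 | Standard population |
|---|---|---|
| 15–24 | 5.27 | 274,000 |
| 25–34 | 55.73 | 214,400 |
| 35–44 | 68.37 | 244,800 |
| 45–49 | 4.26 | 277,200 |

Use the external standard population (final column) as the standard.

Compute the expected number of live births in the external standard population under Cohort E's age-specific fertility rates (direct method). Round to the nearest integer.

Expected live births = Σ (standard pop × age-specific rate ÷ 1,000)
= 274,000×5.27/1,000 + 214,400×55.73/1,000 + 244,800×68.37/1,000 + 277,200×4.26/1,000
= 1443.98 + 11948.51 + 16736.98 + 1180.87 = 31310.34.

31310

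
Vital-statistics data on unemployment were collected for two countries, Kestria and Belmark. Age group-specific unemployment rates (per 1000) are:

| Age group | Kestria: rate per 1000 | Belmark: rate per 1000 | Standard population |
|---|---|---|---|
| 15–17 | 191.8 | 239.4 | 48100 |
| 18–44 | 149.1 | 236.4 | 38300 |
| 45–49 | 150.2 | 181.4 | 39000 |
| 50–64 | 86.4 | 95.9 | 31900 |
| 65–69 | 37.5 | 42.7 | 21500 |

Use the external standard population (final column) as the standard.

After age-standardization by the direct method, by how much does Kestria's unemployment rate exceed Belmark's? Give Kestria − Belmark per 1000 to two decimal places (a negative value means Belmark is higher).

Standard total = 178800; weights = 0.2690, 0.2142, 0.2181, 0.1784, 0.1202.
Kestria: 0.2690×191.8 + 0.2142×149.1 + 0.2181×150.2 + 0.1784×86.4 + 0.1202×37.5 = 136.2210 per 1000.
Belmark: 0.2690×239.4 + 0.2142×236.4 + 0.2181×181.4 + 0.1784×95.9 + 0.1202×42.7 = 176.8519 per 1000.
Difference = 136.2210 − 176.8519 = -40.6309.

-40.63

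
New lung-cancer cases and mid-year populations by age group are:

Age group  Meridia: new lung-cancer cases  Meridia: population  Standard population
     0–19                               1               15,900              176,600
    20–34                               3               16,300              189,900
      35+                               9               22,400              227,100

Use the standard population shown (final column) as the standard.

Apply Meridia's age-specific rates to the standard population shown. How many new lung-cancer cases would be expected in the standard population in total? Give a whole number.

137

Age-specific rates per 100,000 for Meridia: 6.29, 18.40, 40.18.
Expected new lung-cancer cases = Σ (standard pop × age-specific rate ÷ 100,000)
= 176,600×6.29/100,000 + 189,900×18.40/100,000 + 227,100×40.18/100,000
= 11.11 + 34.95 + 91.25 = 137.30.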